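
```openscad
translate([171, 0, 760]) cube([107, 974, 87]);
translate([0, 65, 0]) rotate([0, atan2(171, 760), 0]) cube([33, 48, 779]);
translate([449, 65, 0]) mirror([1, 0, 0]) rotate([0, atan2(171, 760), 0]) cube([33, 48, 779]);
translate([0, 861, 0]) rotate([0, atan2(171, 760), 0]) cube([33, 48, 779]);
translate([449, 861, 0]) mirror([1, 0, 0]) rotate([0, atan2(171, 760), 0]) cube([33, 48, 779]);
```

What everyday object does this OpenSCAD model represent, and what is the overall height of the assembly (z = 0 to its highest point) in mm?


A sawhorse. The overall height is 847 mm.

A beam across two mirrored pairs of raked legs — a sawhorse. The beam's underside is at z = 760 (matching the legs' vertical rise in atan2(171, 760)) and the beam is 87 mm tall, so its top is at 760 + 87 = 847 mm. The raked legs top out at the beam's underside, so that is the highest point.


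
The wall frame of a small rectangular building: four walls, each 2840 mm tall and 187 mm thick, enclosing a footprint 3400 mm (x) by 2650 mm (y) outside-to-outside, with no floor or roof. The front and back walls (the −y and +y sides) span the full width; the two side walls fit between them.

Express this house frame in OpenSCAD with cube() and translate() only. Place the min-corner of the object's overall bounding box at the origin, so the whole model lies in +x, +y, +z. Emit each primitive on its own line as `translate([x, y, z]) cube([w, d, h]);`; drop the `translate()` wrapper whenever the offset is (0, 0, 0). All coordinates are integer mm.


cube([3400, 187, 2840]);
translate([0, 2463, 0]) cube([3400, 187, 2840]);
translate([0, 187, 0]) cube([187, 2276, 2840]);
translate([3213, 187, 0]) cube([187, 2276, 2840]);


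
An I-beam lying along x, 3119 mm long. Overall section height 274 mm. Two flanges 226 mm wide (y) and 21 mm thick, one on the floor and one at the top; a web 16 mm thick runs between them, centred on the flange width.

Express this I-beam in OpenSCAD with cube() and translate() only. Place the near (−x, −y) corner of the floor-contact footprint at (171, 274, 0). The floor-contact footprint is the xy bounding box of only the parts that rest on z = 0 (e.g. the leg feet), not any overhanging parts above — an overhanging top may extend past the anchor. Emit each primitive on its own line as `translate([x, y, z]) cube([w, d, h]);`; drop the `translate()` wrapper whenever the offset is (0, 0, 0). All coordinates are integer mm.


translate([171, 274, 0]) cube([3119, 226, 21]);
translate([171, 379, 21]) cube([3119, 16, 232]);
translate([171, 274, 253]) cube([3119, 226, 21]);


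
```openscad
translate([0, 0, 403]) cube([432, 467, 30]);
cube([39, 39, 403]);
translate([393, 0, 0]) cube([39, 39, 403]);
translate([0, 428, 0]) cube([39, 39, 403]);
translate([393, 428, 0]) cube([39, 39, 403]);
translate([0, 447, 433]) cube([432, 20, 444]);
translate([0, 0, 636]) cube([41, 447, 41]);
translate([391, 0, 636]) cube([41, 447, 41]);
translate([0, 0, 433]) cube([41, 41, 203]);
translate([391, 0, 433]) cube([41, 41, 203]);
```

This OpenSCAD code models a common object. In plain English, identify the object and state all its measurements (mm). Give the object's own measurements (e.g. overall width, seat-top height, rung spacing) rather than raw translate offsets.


A chair. The seat is a 432×467×30 mm slab with its top at z = 433 mm, on four 39×39 mm corner legs (flush with the seat edges, standing on z = 0). A flat backrest 20 mm thick, 444 mm tall, spans the full seat width and rises from the seat top along its +y edge, rear face flush with the rear of the seat. Two armrests of 41×41 mm section run along each side from the seat's front edge to the front of the backrest, top faces 244 mm above the seat top and outer faces flush with the seat's x-edges; a 41×41 mm post under the front of each armrest stands on the seat at the front corner.


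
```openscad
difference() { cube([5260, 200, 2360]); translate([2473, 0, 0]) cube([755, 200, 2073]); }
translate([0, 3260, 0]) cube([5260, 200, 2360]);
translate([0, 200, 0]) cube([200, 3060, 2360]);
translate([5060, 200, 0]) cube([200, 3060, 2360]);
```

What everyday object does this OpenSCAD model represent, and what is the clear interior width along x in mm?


A single room. The interior width is 4860 mm.

Four walls enclosing a rectangle with a door in the front wall — a room. Outside width 5260 minus two 200 mm walls gives 4860 mm.


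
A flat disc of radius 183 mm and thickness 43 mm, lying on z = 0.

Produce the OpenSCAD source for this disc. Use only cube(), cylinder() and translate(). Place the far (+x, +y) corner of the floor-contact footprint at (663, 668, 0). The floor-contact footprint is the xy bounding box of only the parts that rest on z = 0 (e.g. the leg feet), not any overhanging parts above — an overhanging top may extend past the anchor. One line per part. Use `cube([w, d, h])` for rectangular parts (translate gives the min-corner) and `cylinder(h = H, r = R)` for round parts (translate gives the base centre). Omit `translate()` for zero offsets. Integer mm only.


translate([480, 485, 0]) cylinder(h = 43, r = 183);


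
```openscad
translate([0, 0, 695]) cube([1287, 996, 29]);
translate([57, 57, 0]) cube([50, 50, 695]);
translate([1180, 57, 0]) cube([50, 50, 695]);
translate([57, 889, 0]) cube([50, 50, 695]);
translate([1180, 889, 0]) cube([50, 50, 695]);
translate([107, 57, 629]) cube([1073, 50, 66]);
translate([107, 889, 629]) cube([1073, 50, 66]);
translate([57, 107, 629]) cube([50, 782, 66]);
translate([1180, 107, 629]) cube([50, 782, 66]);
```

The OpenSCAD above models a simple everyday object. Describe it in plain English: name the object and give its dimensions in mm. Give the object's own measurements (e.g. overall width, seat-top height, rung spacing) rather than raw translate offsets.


A table: top 1287 mm (x) × 996 mm (y), 29 mm thick, upper face at z = 724 mm, on four 50×50 mm square legs, each inset 57 mm from the nearest pair of top edges from z = 0 to the bottom of the top. Four apron rails, 50 mm thick and 66 mm tall, run between adjacent legs with their top edges flush with the underside of the top and their outer faces flush with the legs' outer faces.


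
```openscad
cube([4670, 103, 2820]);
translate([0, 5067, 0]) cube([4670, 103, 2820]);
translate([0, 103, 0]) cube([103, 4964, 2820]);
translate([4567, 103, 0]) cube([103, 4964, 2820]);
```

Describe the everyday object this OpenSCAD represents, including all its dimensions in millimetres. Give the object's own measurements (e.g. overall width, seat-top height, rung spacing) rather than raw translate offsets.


The wall frame of a small rectangular building: four walls, each 2820 mm tall and 103 mm thick, enclosing a footprint 4670 mm (x) by 5170 mm (y) outside-to-outside, with no floor or roof. The front and back walls (the −y and +y sides) span the full width; the two side walls fit between them.


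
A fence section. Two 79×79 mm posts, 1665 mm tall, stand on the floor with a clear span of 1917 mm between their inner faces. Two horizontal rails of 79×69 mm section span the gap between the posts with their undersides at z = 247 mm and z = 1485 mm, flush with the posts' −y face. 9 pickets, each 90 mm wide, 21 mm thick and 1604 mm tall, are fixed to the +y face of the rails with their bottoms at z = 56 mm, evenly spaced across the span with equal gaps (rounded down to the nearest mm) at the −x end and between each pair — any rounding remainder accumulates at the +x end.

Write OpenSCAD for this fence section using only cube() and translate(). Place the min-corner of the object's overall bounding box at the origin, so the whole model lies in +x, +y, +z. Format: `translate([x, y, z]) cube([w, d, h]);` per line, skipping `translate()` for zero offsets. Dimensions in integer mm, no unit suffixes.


cube([79, 79, 1665]);
translate([1996, 0, 0]) cube([79, 79, 1665]);
translate([79, 0, 247]) cube([1917, 79, 69]);
translate([79, 0, 1485]) cube([1917, 79, 69]);
translate([189, 79, 56]) cube([90, 21, 1604]);
translate([389, 79, 56]) cube([90, 21, 1604]);
translate([589, 79, 56]) cube([90, 21, 1604]);
translate([789, 79, 56]) cube([90, 21, 1604]);
translate([989, 79, 56]) cube([90, 21, 1604]);
translate([1189, 79, 56]) cube([90, 21, 1604]);
translate([1389, 79, 56]) cube([90, 21, 1604]);
translate([1589, 79, 56]) cube([90, 21, 1604]);
translate([1789, 79, 56]) cube([90, 21, 1604]);


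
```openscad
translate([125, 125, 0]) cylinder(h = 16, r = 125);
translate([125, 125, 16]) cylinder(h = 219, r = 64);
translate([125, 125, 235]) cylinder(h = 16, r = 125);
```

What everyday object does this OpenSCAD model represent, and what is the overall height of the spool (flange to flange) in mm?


A spool. The overall height is 251 mm.

Three coaxial cylinders, large–small–large — a spool. Two 16 mm flanges and a 219 mm core give 16 + 219 + 16 = 251 mm.


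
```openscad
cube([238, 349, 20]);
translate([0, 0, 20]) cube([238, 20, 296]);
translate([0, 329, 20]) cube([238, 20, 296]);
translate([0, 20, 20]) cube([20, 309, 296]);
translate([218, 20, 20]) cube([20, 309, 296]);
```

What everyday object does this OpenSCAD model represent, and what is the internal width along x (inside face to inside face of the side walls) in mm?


An open box. The internal width is 198 mm.

A 238×349 base slab with four walls standing on it — an open box. The base is 238 mm wide and the walls are 20 mm thick, so the internal width is 238 − 2 × 20 = 198 mm.


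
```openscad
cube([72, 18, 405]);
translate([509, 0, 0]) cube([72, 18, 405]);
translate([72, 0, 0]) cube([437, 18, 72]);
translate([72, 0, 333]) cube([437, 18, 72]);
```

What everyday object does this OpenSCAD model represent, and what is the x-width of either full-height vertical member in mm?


A picture frame. The border width is 72 mm.

Four thin pieces enclosing a rectangular opening — a picture frame. The two full-height stiles are 405 mm tall; the top rail sits at z = 333 and is 72 mm tall, so the border above the opening is 405 − 333 = 72 mm, matching the stile x-width.


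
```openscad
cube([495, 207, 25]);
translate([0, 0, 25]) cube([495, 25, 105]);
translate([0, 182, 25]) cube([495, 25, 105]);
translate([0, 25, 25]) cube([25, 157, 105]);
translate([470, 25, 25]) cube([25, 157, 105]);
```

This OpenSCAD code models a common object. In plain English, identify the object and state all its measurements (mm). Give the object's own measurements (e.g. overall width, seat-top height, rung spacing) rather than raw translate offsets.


An open-topped rectangular box: outside dimensions 495×207×130 mm, with a uniform wall and base thickness of 25 mm. The base is a full 495×207 slab on the floor; four walls sit on top of the base. The front and back walls (the −y and +y sides) span the full width; the two side walls fit between them.


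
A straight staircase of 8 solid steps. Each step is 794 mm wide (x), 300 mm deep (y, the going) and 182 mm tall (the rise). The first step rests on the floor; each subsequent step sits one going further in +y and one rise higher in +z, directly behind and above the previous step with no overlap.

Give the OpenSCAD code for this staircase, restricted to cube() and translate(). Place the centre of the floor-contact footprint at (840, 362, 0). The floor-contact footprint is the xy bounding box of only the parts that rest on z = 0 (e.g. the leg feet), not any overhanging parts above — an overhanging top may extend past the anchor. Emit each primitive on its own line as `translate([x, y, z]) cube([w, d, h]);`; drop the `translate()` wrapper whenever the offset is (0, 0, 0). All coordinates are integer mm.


translate([443, 212, 0]) cube([794, 300, 182]);
translate([443, 512, 182]) cube([794, 300, 182]);
translate([443, 812, 364]) cube([794, 300, 182]);
translate([443, 1112, 546]) cube([794, 300, 182]);
translate([443, 1412, 728]) cube([794, 300, 182]);
translate([443, 1712, 910]) cube([794, 300, 182]);
translate([443, 2012, 1092]) cube([794, 300, 182]);
translate([443, 2312, 1274]) cube([794, 300, 182]);


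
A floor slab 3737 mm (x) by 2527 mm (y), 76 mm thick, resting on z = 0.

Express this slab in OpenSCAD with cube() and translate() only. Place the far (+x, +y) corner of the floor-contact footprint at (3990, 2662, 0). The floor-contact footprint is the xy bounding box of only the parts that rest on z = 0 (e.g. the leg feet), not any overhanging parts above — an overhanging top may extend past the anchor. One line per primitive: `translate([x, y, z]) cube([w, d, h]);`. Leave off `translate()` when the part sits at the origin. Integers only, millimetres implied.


translate([253, 135, 0]) cube([3737, 2527, 76]);


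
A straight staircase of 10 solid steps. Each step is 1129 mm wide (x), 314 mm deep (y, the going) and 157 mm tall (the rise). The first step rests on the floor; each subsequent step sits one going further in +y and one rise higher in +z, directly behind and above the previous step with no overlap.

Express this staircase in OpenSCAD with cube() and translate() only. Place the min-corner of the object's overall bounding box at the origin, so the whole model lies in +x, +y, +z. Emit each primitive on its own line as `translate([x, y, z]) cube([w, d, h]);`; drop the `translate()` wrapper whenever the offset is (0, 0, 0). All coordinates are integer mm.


cube([1129, 314, 157]);
translate([0, 314, 157]) cube([1129, 314, 157]);
translate([0, 628, 314]) cube([1129, 314, 157]);
translate([0, 942, 471]) cube([1129, 314, 157]);
translate([0, 1256, 628]) cube([1129, 314, 157]);
translate([0, 1570, 785]) cube([1129, 314, 157]);
translate([0, 1884, 942]) cube([1129, 314, 157]);
translate([0, 2198, 1099]) cube([1129, 314, 157]);
translate([0, 2512, 1256]) cube([1129, 314, 157]);
translate([0, 2826, 1413]) cube([1129, 314, 157]);


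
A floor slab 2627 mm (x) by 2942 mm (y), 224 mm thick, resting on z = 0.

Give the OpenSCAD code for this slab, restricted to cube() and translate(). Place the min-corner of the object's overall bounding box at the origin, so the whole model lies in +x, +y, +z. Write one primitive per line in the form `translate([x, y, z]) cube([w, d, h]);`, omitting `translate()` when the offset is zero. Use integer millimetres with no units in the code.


cube([2627, 2942, 224]);


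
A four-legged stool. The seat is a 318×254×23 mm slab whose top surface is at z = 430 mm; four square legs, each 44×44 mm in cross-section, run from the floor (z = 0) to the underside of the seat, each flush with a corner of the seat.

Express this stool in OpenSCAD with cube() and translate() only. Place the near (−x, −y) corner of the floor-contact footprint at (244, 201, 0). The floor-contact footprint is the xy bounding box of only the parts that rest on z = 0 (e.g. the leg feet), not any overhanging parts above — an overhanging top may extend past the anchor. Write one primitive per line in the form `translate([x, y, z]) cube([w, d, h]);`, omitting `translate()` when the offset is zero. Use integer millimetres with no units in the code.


translate([244, 201, 407]) cube([318, 254, 23]);
translate([244, 201, 0]) cube([44, 44, 407]);
translate([518, 201, 0]) cube([44, 44, 407]);
translate([244, 411, 0]) cube([44, 44, 407]);
translate([518, 411, 0]) cube([44, 44, 407]);


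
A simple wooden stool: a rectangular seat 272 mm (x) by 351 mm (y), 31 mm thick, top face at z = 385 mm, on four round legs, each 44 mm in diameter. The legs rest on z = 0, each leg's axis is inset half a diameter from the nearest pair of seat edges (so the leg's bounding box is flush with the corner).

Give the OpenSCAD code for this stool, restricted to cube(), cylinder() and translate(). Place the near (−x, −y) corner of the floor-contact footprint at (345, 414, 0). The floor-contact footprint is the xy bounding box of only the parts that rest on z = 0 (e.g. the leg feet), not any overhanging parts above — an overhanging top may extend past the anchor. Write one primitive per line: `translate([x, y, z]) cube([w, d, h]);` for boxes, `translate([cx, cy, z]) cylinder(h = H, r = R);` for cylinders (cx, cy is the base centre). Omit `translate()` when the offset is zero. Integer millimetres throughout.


translate([345, 414, 354]) cube([272, 351, 31]);
translate([367, 436, 0]) cylinder(h = 354, r = 22);
translate([595, 436, 0]) cylinder(h = 354, r = 22);
translate([367, 743, 0]) cylinder(h = 354, r = 22);
translate([595, 743, 0]) cylinder(h = 354, r = 22);


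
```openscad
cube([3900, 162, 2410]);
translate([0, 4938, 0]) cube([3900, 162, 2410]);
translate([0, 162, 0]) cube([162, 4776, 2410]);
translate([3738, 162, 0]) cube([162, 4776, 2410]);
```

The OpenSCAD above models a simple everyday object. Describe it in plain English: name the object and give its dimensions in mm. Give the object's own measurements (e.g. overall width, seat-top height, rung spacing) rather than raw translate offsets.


The wall frame of a small rectangular building: four walls, each 2410 mm tall and 162 mm thick, enclosing a footprint 3900 mm (x) by 5100 mm (y) outside-to-outside, with no floor or roof. The front and back walls (the −y and +y sides) span the full width; the two side walls fit between them.


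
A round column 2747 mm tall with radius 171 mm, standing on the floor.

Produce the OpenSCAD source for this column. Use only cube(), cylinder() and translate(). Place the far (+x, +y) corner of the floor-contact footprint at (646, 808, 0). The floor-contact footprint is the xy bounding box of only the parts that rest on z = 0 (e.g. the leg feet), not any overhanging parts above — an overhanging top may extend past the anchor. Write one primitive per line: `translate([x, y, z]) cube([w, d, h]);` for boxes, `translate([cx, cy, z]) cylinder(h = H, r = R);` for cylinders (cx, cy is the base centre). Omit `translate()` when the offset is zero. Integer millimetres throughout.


translate([475, 637, 0]) cylinder(h = 2747, r = 171);


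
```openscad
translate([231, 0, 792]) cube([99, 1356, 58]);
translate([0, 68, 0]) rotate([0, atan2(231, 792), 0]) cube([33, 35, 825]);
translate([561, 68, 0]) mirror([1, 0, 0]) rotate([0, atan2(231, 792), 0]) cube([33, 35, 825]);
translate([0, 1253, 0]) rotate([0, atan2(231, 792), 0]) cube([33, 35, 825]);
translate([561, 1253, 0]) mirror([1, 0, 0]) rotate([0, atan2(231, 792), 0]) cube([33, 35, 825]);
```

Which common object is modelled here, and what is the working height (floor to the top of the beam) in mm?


A sawhorse. The overall height is 850 mm.

A beam across two mirrored pairs of raked legs — a sawhorse. The beam's underside is at z = 792 (matching the legs' vertical rise in atan2(231, 792)) and the beam is 58 mm tall, so its top is at 792 + 58 = 850 mm. The raked legs top out at the beam's underside, so that is the highest point.


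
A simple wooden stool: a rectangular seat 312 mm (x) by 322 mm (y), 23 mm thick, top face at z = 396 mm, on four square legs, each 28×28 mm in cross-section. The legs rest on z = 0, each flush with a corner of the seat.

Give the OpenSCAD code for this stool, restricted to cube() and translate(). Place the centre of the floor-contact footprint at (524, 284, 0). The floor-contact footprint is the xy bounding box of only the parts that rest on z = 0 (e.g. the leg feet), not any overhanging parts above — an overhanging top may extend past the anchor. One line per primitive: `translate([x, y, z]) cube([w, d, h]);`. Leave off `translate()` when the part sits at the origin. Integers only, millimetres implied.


translate([368, 123, 373]) cube([312, 322, 23]);
translate([368, 123, 0]) cube([28, 28, 373]);
translate([652, 123, 0]) cube([28, 28, 373]);
translate([368, 417, 0]) cube([28, 28, 373]);
translate([652, 417, 0]) cube([28, 28, 373]);


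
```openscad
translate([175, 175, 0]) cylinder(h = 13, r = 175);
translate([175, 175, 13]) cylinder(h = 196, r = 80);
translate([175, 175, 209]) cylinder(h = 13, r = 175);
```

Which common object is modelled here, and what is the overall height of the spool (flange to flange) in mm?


A spool. The overall height is 222 mm.

Three coaxial cylinders, large–small–large — a spool. Two 13 mm flanges and a 196 mm core give 13 + 196 + 13 = 222 mm.


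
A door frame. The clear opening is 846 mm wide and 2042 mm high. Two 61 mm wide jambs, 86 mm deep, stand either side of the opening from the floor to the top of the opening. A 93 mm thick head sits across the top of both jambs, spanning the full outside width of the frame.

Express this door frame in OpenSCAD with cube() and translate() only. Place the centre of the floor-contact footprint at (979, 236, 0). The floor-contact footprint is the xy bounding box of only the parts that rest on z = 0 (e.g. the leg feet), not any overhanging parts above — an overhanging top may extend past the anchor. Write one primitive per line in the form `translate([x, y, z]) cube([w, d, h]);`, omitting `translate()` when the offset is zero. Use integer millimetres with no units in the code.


translate([495, 193, 0]) cube([61, 86, 2042]);
translate([1402, 193, 0]) cube([61, 86, 2042]);
translate([495, 193, 2042]) cube([968, 86, 93]);


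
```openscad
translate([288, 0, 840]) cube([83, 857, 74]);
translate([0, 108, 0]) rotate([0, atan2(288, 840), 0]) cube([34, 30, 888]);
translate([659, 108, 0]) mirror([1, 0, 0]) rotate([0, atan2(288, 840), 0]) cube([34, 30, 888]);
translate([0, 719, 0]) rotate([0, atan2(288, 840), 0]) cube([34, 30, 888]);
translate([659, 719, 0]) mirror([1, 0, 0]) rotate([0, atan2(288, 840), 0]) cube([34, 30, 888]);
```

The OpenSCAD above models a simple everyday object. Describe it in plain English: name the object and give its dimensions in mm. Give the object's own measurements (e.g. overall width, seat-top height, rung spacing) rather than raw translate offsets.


A sawhorse. A 83×857×74 mm beam (x, y, z) sits on two A-frame leg pairs. Each pair is two raked legs of 34×30 mm section (30 mm along y) splaying symmetrically in x. Each leg rises 840 mm vertically over 288 mm of horizontal reach and is 888 mm long along its own axis. Every leg's outer bottom edge rests on the floor and its outer top edge meets a bottom edge of the beam — the left legs (tilting toward +x) meet the beam's −x bottom edge, the right legs (their mirror images, tilting toward −x) meet its +x bottom edge — so the leg tops tuck under the beam, the beam's underside is 840 mm above the floor, and the feet are 659 mm apart outside-to-outside with the beam centred between them. The two leg pairs are set in 108 mm from either end of the beam.


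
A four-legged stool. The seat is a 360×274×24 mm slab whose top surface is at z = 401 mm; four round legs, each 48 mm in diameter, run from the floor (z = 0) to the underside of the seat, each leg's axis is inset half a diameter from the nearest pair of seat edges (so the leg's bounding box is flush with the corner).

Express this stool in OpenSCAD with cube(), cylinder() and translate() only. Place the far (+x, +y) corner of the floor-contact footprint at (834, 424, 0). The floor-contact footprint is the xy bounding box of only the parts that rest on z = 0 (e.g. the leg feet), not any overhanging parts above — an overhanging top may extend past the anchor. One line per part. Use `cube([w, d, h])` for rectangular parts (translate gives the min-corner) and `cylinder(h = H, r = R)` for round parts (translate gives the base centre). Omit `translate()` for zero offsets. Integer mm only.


// leg_h = 401 - 24 = 377
translate([474, 150, 377]) cube([360, 274, 24]);
translate([498, 174, 0]) cylinder(h = 377, r = 24);
translate([810, 174, 0]) cylinder(h = 377, r = 24);
translate([498, 400, 0]) cylinder(h = 377, r = 24);
translate([810, 400, 0]) cylinder(h = 377, r = 24);


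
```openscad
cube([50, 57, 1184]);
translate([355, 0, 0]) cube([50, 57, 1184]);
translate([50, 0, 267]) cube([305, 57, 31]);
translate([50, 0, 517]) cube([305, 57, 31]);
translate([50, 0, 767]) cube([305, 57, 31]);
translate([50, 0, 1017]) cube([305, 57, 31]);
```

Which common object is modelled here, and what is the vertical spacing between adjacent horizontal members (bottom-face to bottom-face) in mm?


A ladder. The rung spacing is 250 mm.

Two tall 50×57 posts with 4 short bars between them — a ladder. Adjacent rungs sit at z = 267 and z = 517, so the spacing is 517 − 267 = 250 mm.


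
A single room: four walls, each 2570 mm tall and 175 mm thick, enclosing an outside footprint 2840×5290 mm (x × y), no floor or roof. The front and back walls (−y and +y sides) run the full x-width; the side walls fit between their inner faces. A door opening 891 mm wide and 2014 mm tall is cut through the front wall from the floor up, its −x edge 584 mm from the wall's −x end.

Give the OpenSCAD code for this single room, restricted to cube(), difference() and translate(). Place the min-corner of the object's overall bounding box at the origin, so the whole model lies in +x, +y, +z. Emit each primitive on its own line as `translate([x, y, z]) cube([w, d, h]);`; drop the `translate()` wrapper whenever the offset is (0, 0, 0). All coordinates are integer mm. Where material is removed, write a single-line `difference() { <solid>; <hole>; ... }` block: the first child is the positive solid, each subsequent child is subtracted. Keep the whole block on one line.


difference() { cube([2840, 175, 2570]); translate([584, 0, 0]) cube([891, 175, 2014]); }
translate([0, 5115, 0]) cube([2840, 175, 2570]);
translate([0, 175, 0]) cube([175, 4940, 2570]);
translate([2665, 175, 0]) cube([175, 4940, 2570]);


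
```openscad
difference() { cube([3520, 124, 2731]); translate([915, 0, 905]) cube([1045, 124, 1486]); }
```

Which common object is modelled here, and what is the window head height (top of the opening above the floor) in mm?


A wall with a window opening. The window head height is 2391 mm.

A wall with a rectangular opening subtracted — a window. Sill at z = 905, opening 1486 mm tall, so the head is at 905 + 1486 = 2391 mm.


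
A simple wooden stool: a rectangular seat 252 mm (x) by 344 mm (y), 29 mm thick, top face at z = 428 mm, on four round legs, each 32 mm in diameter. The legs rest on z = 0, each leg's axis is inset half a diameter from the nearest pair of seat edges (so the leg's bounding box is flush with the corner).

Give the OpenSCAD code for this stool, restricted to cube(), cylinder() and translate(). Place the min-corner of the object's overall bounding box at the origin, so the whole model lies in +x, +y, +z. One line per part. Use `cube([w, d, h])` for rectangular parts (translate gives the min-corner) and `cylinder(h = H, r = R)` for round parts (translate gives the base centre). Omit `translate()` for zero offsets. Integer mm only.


translate([0, 0, 399]) cube([252, 344, 29]);
translate([16, 16, 0]) cylinder(h = 399, r = 16);
translate([236, 16, 0]) cylinder(h = 399, r = 16);
translate([16, 328, 0]) cylinder(h = 399, r = 16);
translate([236, 328, 0]) cylinder(h = 399, r = 16);


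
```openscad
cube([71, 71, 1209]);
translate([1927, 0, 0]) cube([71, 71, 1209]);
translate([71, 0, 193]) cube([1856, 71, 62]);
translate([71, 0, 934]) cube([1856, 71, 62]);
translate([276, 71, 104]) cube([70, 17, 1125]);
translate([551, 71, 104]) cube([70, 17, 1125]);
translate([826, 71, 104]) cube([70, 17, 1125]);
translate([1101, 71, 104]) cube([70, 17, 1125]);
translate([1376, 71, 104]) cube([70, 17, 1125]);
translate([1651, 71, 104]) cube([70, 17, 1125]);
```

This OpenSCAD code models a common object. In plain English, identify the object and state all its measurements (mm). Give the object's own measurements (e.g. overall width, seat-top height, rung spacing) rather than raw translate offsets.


A fence section. Two 71×71 mm posts, 1209 mm tall, stand on the floor with a clear span of 1856 mm between their inner faces. Two horizontal rails of 71×62 mm section span the gap between the posts with their undersides at z = 193 mm and z = 934 mm, flush with the posts' −y face. 6 pickets, each 70 mm wide, 17 mm thick and 1125 mm tall, are fixed to the +y face of the rails with their bottoms at z = 104 mm, spaced across the span with a 205 mm gap after the −x post and between neighbouring pickets, with 206 mm left before the +x post.


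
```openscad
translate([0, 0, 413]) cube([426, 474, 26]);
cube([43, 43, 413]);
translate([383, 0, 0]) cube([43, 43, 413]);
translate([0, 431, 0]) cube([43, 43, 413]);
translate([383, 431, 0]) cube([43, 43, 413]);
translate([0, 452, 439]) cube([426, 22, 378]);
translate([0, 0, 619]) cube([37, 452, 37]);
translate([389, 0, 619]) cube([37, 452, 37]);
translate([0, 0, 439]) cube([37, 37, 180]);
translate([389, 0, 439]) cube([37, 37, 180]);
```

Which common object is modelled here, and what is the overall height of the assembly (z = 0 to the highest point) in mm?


A chair. The overall height is 817 mm.

A slab on four corner posts with a tall panel at the back — a chair. The seat slab sits at z = 413 with thickness 26, and the 378 mm backrest starts at the seat top, so the overall height is 413 + 26 + 378 = 817 mm.


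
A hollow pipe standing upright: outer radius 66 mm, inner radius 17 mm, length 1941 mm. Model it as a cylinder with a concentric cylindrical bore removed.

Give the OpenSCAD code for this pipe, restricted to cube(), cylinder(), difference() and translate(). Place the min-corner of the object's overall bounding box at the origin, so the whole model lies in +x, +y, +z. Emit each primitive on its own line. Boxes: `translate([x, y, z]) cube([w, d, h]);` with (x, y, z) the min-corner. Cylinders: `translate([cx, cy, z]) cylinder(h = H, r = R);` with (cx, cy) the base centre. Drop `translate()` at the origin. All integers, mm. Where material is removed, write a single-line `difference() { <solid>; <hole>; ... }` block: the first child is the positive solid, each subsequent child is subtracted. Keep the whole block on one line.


difference() { translate([66, 66, 0]) cylinder(h = 1941, r = 66); translate([66, 66, 0]) cylinder(h = 1941, r = 17); }


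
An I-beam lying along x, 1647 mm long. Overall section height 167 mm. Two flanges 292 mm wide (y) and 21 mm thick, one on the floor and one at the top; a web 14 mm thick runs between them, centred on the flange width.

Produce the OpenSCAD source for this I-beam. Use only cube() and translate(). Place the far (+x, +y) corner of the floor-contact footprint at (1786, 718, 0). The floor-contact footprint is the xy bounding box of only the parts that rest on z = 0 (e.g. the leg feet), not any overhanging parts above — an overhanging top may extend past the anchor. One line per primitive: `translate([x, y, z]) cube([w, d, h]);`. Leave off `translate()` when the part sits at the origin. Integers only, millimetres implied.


translate([139, 426, 0]) cube([1647, 292, 21]);
translate([139, 565, 21]) cube([1647, 14, 125]);
translate([139, 426, 146]) cube([1647, 292, 21]);


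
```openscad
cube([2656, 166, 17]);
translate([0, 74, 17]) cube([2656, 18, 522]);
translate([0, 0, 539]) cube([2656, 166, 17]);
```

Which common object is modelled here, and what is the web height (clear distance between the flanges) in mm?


An I-beam. The web height is 522 mm.

Two wide flanges with a thin centred web — an I-beam. Overall 556 mm minus two 17 mm flanges gives a web of 556 − 2·17 = 522 mm.


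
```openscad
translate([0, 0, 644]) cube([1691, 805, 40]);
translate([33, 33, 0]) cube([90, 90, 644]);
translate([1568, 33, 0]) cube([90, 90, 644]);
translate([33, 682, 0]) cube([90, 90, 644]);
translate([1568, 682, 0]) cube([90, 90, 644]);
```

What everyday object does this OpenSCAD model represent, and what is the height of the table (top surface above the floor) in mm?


A table. The table height is 684 mm.

A 1691×805×40 slab sits at z = 644 on four 90 mm square posts — a table. The top surface is at 644 + 40 = 684 mm.


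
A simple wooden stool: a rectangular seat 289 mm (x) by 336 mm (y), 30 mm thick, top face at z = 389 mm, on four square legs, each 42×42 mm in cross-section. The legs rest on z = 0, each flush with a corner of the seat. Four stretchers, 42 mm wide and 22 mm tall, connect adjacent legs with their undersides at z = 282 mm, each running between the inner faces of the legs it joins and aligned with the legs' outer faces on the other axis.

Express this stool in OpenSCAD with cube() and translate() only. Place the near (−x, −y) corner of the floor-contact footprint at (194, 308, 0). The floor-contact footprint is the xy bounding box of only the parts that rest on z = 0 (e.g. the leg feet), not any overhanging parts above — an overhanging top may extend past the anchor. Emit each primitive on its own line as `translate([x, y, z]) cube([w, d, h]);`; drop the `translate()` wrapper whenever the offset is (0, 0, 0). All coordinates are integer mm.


translate([194, 308, 359]) cube([289, 336, 30]);
translate([194, 308, 0]) cube([42, 42, 359]);
translate([441, 308, 0]) cube([42, 42, 359]);
translate([194, 602, 0]) cube([42, 42, 359]);
translate([441, 602, 0]) cube([42, 42, 359]);
translate([236, 308, 282]) cube([205, 42, 22]);
translate([236, 602, 282]) cube([205, 42, 22]);
translate([194, 350, 282]) cube([42, 252, 22]);
translate([441, 350, 282]) cube([42, 252, 22]);


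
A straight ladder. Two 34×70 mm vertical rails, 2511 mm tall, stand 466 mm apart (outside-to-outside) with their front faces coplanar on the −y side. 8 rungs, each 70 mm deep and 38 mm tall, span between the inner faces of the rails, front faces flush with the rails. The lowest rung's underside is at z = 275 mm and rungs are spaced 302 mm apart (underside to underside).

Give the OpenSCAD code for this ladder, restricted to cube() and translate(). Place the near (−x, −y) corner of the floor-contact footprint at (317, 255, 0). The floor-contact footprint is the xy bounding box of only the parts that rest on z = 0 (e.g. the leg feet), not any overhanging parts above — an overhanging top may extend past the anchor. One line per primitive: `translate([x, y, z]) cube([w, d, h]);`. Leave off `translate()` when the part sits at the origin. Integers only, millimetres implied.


// rung span = 466 - 2*34 = 398
// rung[k] z = 275 + k*302
translate([317, 255, 0]) cube([34, 70, 2511]);
translate([749, 255, 0]) cube([34, 70, 2511]);
translate([351, 255, 275]) cube([398, 70, 38]);
translate([351, 255, 577]) cube([398, 70, 38]);
translate([351, 255, 879]) cube([398, 70, 38]);
translate([351, 255, 1181]) cube([398, 70, 38]);
translate([351, 255, 1483]) cube([398, 70, 38]);
translate([351, 255, 1785]) cube([398, 70, 38]);
translate([351, 255, 2087]) cube([398, 70, 38]);
translate([351, 255, 2389]) cube([398, 70, 38]);


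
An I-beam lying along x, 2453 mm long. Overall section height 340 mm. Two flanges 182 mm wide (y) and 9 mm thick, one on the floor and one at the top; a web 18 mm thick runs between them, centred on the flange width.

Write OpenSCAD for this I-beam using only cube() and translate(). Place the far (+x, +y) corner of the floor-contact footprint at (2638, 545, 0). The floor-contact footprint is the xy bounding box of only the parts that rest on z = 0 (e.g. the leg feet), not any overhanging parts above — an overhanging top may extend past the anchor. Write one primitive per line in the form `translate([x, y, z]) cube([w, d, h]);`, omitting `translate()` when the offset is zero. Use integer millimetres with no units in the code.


translate([185, 363, 0]) cube([2453, 182, 9]);
translate([185, 445, 9]) cube([2453, 18, 322]);
translate([185, 363, 331]) cube([2453, 182, 9]);


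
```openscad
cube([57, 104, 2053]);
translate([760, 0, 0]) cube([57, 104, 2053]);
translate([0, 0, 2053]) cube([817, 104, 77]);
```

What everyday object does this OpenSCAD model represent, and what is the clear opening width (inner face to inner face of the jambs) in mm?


A door frame. The clear opening width is 703 mm.

Two 2053 mm tall posts with a header on top — a door frame. The left jamb is 57 mm wide at x = 0; the right jamb starts at x = 760. The clear opening is 760 − 57 = 703 mm.


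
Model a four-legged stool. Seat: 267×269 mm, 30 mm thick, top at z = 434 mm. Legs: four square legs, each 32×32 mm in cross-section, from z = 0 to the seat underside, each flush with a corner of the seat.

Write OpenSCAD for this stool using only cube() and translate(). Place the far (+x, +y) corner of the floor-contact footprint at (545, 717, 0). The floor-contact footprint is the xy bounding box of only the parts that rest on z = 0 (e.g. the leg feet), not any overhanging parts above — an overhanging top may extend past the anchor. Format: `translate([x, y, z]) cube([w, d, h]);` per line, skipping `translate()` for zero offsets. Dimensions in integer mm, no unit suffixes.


translate([278, 448, 404]) cube([267, 269, 30]);
translate([278, 448, 0]) cube([32, 32, 404]);
translate([513, 448, 0]) cube([32, 32, 404]);
translate([278, 685, 0]) cube([32, 32, 404]);
translate([513, 685, 0]) cube([32, 32, 404]);


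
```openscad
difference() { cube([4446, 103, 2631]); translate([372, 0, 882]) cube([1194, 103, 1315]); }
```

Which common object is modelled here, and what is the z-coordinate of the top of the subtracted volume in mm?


A wall with a window opening. The window head height is 2197 mm.

A wall with a rectangular opening subtracted — a window. Sill at z = 882, opening 1315 mm tall, so the head is at 882 + 1315 = 2197 mm.


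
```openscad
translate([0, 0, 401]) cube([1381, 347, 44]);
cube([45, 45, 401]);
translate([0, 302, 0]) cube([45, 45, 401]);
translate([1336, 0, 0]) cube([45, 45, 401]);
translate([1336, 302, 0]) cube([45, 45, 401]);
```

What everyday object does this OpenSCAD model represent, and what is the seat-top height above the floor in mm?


A bench. The seat-top height is 445 mm.

A long slab on four corner posts — a bench. The slab sits at z = 401 with thickness 44, so the top is 401 + 44 = 445 mm.


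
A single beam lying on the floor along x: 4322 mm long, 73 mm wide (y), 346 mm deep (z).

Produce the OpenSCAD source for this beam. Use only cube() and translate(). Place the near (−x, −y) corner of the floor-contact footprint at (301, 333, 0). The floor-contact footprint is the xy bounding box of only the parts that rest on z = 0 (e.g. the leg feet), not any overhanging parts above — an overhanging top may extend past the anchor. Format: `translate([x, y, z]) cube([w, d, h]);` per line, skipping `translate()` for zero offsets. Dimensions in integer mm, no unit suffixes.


translate([301, 333, 0]) cube([4322, 73, 346]);


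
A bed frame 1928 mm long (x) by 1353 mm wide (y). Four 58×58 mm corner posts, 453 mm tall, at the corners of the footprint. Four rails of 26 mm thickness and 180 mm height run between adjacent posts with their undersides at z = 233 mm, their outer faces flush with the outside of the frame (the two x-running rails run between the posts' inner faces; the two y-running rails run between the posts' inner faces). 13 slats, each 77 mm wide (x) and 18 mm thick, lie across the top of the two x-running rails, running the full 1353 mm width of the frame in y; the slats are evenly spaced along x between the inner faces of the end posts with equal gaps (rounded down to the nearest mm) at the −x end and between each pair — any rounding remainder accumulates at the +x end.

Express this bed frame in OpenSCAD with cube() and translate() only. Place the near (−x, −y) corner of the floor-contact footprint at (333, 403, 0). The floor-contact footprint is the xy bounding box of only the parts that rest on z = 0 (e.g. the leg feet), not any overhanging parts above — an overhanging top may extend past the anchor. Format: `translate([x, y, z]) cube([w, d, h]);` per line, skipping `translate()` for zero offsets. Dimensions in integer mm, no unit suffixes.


translate([333, 403, 0]) cube([58, 58, 453]);
translate([333, 1698, 0]) cube([58, 58, 453]);
translate([2203, 403, 0]) cube([58, 58, 453]);
translate([2203, 1698, 0]) cube([58, 58, 453]);
translate([391, 403, 233]) cube([1812, 26, 180]);
translate([391, 1730, 233]) cube([1812, 26, 180]);
translate([333, 461, 233]) cube([26, 1237, 180]);
translate([2235, 461, 233]) cube([26, 1237, 180]);
translate([448, 403, 413]) cube([77, 1353, 18]);
translate([582, 403, 413]) cube([77, 1353, 18]);
translate([716, 403, 413]) cube([77, 1353, 18]);
translate([850, 403, 413]) cube([77, 1353, 18]);
translate([984, 403, 413]) cube([77, 1353, 18]);
translate([1118, 403, 413]) cube([77, 1353, 18]);
translate([1252, 403, 413]) cube([77, 1353, 18]);
translate([1386, 403, 413]) cube([77, 1353, 18]);
translate([1520, 403, 413]) cube([77, 1353, 18]);
translate([1654, 403, 413]) cube([77, 1353, 18]);
translate([1788, 403, 413]) cube([77, 1353, 18]);
translate([1922, 403, 413]) cube([77, 1353, 18]);
translate([2056, 403, 413]) cube([77, 1353, 18]);
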